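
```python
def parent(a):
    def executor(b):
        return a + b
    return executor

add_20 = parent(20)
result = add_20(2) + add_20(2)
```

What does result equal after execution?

Step 1: add_20 captures a = 20.
Step 2: add_20(2) = 20 + 2 = 22, called twice.
Step 3: result = 22 + 22 = 44

The answer is 44.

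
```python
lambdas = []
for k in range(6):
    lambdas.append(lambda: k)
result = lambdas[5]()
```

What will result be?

Step 1: The loop creates 6 lambdas, all referencing the same variable k.
Step 2: After the loop, k = 5 (final value).
Step 3: lambdas[5]() looks up k at call time and finds 5. This is the late binding gotcha. result = 5

The answer is 5.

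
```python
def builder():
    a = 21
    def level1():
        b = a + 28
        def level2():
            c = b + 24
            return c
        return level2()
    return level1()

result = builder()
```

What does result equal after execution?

Step 1: a = 21. b = a + 28 = 49.
Step 2: c = b + 24 = 49 + 24 = 73.
Step 3: result = 73

The answer is 73.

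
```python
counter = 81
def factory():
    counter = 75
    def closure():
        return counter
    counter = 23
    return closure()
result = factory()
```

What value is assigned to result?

Step 1: factory() sets counter = 75, then later counter = 23.
Step 2: closure() is called after counter is reassigned to 23. Closures capture variables by reference, not by value.
Step 3: result = 23

The answer is 23.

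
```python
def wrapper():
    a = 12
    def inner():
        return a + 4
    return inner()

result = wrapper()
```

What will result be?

Step 1: wrapper() defines a = 12.
Step 2: inner() reads a = 12 from enclosing scope, returns 12 + 4 = 16.
Step 3: result = 16

The answer is 16.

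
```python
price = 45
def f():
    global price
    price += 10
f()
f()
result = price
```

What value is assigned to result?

Step 1: price = 45.
Step 2: First f(): price = 45 + 10 = 55.
Step 3: Second f(): price = 55 + 10 = 65. result = 65

The answer is 65.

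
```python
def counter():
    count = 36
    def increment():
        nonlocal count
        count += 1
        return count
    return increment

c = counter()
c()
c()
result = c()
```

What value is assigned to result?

Step 1: counter() creates closure with count = 36.
Step 2: Each c() call increments count via nonlocal. After 3 calls: 36 + 3 = 39.
Step 3: result = 39

The answer is 39.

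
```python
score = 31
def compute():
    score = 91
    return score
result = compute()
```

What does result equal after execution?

Step 1: Global score = 31.
Step 2: compute() creates local score = 91, shadowing the global.
Step 3: Returns local score = 91. result = 91

The answer is 91.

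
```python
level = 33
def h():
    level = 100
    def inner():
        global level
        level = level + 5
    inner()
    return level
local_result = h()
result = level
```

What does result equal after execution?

Step 1: Global level = 33. h() creates local level = 100.
Step 2: inner() declares global level and adds 5: global level = 33 + 5 = 38.
Step 3: h() returns its local level = 100 (unaffected by inner).
Step 4: result = global level = 38

The answer is 38.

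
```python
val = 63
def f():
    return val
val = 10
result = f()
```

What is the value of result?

Step 1: val is first set to 63, then reassigned to 10.
Step 2: f() is called after the reassignment, so it looks up the current global val = 10.
Step 3: result = 10

The answer is 10.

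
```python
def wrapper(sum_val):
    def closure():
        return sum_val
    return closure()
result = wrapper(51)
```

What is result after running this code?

Step 1: wrapper(51) binds parameter sum_val = 51.
Step 2: closure() looks up sum_val in enclosing scope and finds the parameter sum_val = 51.
Step 3: result = 51

The answer is 51.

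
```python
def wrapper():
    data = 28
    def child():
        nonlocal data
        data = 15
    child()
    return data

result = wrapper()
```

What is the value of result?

Step 1: wrapper() sets data = 28.
Step 2: child() uses nonlocal to reassign data = 15.
Step 3: result = 15

The answer is 15.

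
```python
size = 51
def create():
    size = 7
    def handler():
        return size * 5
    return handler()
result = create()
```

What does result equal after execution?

Step 1: create() shadows global size with size = 7.
Step 2: handler() finds size = 7 in enclosing scope, computes 7 * 5 = 35.
Step 3: result = 35

The answer is 35.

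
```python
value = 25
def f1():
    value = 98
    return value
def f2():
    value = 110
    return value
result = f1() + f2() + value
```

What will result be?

Step 1: Each function shadows global value with its own local.
Step 2: f1() returns 98, f2() returns 110.
Step 3: Global value = 25 is unchanged. result = 98 + 110 + 25 = 233

The answer is 233.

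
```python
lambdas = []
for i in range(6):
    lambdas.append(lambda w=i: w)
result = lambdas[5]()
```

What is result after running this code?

Step 1: Default argument w=i captures i's value at each iteration.
Step 2: lambdas[5] captured w = 5 when i was 5.
Step 3: result = 5

The answer is 5.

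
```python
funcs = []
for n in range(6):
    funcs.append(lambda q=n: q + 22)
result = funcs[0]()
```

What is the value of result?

Step 1: Default argument q=n captures n's value at definition time.
Step 2: funcs[0] was defined when n = 0, so q defaults to 0.
Step 3: result = 0 + 22 = 22 (default arg fixes the late binding issue)

The answer is 22.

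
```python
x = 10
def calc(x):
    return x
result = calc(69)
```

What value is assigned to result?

Step 1: Global x = 10.
Step 2: calc(69) takes parameter x = 69, which shadows the global.
Step 3: result = 69

The answer is 69.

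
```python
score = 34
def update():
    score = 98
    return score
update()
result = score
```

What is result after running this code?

Step 1: Global score = 34.
Step 2: update() creates local score = 98 (shadow, not modification).
Step 3: After update() returns, global score is unchanged. result = 34

The answer is 34.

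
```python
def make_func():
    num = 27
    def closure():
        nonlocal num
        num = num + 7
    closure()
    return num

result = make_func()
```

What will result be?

Step 1: make_func() sets num = 27.
Step 2: closure() uses nonlocal to modify num in make_func's scope: num = 27 + 7 = 34.
Step 3: make_func() returns the modified num = 34

The answer is 34.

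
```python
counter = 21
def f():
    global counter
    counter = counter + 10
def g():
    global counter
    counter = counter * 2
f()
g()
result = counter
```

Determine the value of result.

Step 1: counter = 21.
Step 2: f() adds 10: counter = 21 + 10 = 31.
Step 3: g() doubles: counter = 31 * 2 = 62.
Step 4: result = 62

The answer is 62.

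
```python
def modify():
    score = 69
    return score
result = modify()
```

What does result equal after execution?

Step 1: modify() defines score = 69 in its local scope.
Step 2: return score finds the local variable score = 69.
Step 3: result = 69

The answer is 69.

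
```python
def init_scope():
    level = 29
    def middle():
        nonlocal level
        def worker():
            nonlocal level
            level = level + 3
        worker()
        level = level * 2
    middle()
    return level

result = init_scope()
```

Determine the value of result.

Step 1: level = 29.
Step 2: worker() adds 3: level = 29 + 3 = 32.
Step 3: middle() doubles: level = 32 * 2 = 64.
Step 4: result = 64

The answer is 64.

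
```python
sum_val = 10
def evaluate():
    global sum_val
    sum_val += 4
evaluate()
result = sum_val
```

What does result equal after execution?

Step 1: sum_val = 10 globally.
Step 2: evaluate() modifies global sum_val: sum_val += 4 = 14.
Step 3: result = 14

The answer is 14.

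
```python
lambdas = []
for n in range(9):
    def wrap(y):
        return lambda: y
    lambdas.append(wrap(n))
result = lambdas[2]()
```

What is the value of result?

Step 1: wrap(n) creates a new scope capturing y = n at call time.
Step 2: lambdas[2] = wrap(2), so its lambda captures y = 2.
Step 3: result = 2 (closure factory fixes late binding)

The answer is 2.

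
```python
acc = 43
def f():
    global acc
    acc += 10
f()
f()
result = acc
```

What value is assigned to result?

Step 1: acc = 43.
Step 2: First f(): acc = 43 + 10 = 53.
Step 3: Second f(): acc = 53 + 10 = 63. result = 63

The answer is 63.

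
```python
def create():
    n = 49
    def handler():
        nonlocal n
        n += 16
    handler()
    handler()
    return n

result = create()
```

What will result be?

Step 1: n starts at 49.
Step 2: handler() is called 2 times, each adding 16.
Step 3: n = 49 + 16 * 2 = 81

The answer is 81.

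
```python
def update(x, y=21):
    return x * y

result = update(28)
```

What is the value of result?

Step 1: update(28) uses default y = 21.
Step 2: Returns 28 * 21 = 588.
Step 3: result = 588

The answer is 588.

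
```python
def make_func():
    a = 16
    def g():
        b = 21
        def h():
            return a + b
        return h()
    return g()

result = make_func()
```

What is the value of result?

Step 1: make_func() defines a = 16. g() defines b = 21.
Step 2: h() accesses both from enclosing scopes: a = 16, b = 21.
Step 3: result = 16 + 21 = 37

The answer is 37.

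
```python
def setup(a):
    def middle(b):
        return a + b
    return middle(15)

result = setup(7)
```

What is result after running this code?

Step 1: setup(7) passes a = 7.
Step 2: middle(15) has b = 15, reads a = 7 from enclosing.
Step 3: result = 7 + 15 = 22

The answer is 22.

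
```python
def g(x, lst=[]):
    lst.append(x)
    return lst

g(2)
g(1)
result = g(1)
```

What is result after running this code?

Step 1: Mutable default argument gotcha! The list [] is created once.
Step 2: Each call appends to the SAME list: [2], [2, 1], [2, 1, 1].
Step 3: result = [2, 1, 1]

The answer is [2, 1, 1].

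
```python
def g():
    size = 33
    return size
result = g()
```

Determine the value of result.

Step 1: g() defines size = 33 in its local scope.
Step 2: return size finds the local variable size = 33.
Step 3: result = 33

The answer is 33.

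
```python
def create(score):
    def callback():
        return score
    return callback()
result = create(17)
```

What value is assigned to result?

Step 1: create(17) binds parameter score = 17.
Step 2: callback() looks up score in enclosing scope and finds the parameter score = 17.
Step 3: result = 17

The answer is 17.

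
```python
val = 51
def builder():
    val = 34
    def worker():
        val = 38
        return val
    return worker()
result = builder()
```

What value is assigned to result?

Step 1: Three scopes define val: global (51), builder (34), worker (38).
Step 2: worker() has its own local val = 38, which shadows both enclosing and global.
Step 3: result = 38 (local wins in LEGB)

The answer is 38.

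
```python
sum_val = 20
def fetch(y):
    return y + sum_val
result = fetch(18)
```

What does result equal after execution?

Step 1: sum_val = 20 is defined globally.
Step 2: fetch(18) uses parameter y = 18 and looks up sum_val from global scope = 20.
Step 3: result = 18 + 20 = 38

The answer is 38.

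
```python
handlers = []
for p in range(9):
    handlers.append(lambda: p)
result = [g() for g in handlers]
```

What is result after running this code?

Step 1: All 9 lambdas share the same variable p.
Step 2: After the loop, p = 8.
Step 3: Each call returns 8. result = [8, 8, 8, 8, 8, 8, 8, 8, 8]

The answer is [8, 8, 8, 8, 8, 8, 8, 8, 8].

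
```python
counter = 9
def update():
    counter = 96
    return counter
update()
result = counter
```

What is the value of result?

Step 1: Global counter = 9.
Step 2: update() creates local counter = 96 (shadow, not modification).
Step 3: After update() returns, global counter is unchanged. result = 9

The answer is 9.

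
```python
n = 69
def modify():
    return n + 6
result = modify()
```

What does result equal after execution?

Step 1: n = 69 is defined globally.
Step 2: modify() looks up n from global scope = 69, then computes 69 + 6 = 75.
Step 3: result = 75

The answer is 75.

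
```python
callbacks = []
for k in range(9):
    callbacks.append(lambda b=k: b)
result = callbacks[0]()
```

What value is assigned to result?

Step 1: Default argument b=k captures k's value at each iteration.
Step 2: callbacks[0] captured b = 0 when k was 0.
Step 3: result = 0

The answer is 0.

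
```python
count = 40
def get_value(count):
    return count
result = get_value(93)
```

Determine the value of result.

Step 1: Global count = 40.
Step 2: get_value(93) takes parameter count = 93, which shadows the global.
Step 3: result = 93

The answer is 93.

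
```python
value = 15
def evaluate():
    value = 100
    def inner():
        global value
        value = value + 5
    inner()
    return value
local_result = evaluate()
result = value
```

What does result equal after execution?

Step 1: Global value = 15. evaluate() creates local value = 100.
Step 2: inner() declares global value and adds 5: global value = 15 + 5 = 20.
Step 3: evaluate() returns its local value = 100 (unaffected by inner).
Step 4: result = global value = 20

The answer is 20.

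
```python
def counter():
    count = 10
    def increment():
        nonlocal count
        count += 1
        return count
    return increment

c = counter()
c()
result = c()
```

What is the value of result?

Step 1: counter() creates closure with count = 10.
Step 2: Each c() call increments count via nonlocal. After 2 calls: 10 + 2 = 12.
Step 3: result = 12

The answer is 12.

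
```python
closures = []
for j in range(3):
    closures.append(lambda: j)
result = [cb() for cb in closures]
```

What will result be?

Step 1: All 3 lambdas share the same variable j.
Step 2: After the loop, j = 2.
Step 3: Each call returns 2. result = [2, 2, 2]

The answer is [2, 2, 2].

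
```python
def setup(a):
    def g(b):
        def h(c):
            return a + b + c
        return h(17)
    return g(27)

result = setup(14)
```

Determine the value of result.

Step 1: a = 14, b = 27, c = 17 across three nested scopes.
Step 2: h() accesses all three via LEGB rule.
Step 3: result = 14 + 27 + 17 = 58

The answer is 58.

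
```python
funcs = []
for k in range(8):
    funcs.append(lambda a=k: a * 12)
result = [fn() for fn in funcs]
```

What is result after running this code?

Step 1: Default arg a=k captures k at each iteration.
Step 2: funcs[k] has a defaulting to k, returns k * 12.
Step 3: result = [0, 12, 24, 36, 48, 60, 72, 84]

The answer is [0, 12, 24, 36, 48, 60, 72, 84].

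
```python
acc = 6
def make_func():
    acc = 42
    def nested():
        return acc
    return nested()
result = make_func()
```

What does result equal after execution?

Step 1: acc = 6 globally, but make_func() defines acc = 42 locally.
Step 2: nested() looks up acc. Not in local scope, so checks enclosing scope (make_func) and finds acc = 42.
Step 3: result = 42

The answer is 42.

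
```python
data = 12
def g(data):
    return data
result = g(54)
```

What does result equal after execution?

Step 1: Global data = 12.
Step 2: g(54) takes parameter data = 54, which shadows the global.
Step 3: result = 54

The answer is 54.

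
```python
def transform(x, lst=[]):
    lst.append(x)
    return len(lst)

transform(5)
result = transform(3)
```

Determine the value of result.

Step 1: Mutable default list persists between calls.
Step 2: First call: lst = [5], len = 1. Second call: lst = [5, 3], len = 2.
Step 3: result = 2

The answer is 2.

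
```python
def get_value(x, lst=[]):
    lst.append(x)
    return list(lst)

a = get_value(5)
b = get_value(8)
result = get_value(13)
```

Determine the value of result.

Step 1: Default list is shared. list() creates copies for return values.
Step 2: Internal list grows: [5] -> [5, 8] -> [5, 8, 13].
Step 3: result = [5, 8, 13]

The answer is [5, 8, 13].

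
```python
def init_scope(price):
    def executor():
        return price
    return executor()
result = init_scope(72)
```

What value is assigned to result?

Step 1: init_scope(72) binds parameter price = 72.
Step 2: executor() looks up price in enclosing scope and finds the parameter price = 72.
Step 3: result = 72

The answer is 72.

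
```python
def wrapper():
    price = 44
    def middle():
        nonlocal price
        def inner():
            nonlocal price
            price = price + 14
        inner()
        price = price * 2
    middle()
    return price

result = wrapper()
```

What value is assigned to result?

Step 1: price = 44.
Step 2: inner() adds 14: price = 44 + 14 = 58.
Step 3: middle() doubles: price = 58 * 2 = 116.
Step 4: result = 116

The answer is 116.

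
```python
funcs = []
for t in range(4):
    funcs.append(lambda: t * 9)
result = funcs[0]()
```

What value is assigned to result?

Step 1: All lambdas reference the same variable t (late binding).
Step 2: After the loop, t = 3. Every lambda returns t * 9.
Step 3: funcs[0]() = 3 * 9 = 27

The answer is 27.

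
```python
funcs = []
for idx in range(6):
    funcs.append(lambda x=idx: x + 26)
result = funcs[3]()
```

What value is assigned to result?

Step 1: Default argument x=idx captures idx's value at definition time.
Step 2: funcs[3] was defined when idx = 3, so x defaults to 3.
Step 3: result = 3 + 26 = 29 (default arg fixes the late binding issue)

The answer is 29.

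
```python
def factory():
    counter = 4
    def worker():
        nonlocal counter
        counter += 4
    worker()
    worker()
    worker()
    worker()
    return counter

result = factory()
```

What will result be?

Step 1: counter starts at 4.
Step 2: worker() is called 4 times, each adding 4.
Step 3: counter = 4 + 4 * 4 = 20

The answer is 20.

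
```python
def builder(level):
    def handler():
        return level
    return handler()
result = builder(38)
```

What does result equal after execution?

Step 1: builder(38) binds parameter level = 38.
Step 2: handler() looks up level in enclosing scope and finds the parameter level = 38.
Step 3: result = 38

The answer is 38.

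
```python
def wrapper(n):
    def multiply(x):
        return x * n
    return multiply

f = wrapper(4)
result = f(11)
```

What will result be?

Step 1: wrapper(4) returns multiply closure with n = 4.
Step 2: f(11) computes 11 * 4 = 44.
Step 3: result = 44

The answer is 44.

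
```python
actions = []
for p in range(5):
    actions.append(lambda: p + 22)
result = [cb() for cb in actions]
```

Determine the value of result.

Step 1: All lambdas capture p by reference. After the loop, p = 4.
Step 2: Each call returns 4 + 22 = 26.
Step 3: result = [26, 26, 26, 26, 26]

The answer is [26, 26, 26, 26, 26].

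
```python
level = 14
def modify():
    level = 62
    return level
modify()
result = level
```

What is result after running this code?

Step 1: level = 14 globally.
Step 2: modify() creates a LOCAL level = 62 (no global keyword!).
Step 3: The global level is unchanged. result = 14

The answer is 14.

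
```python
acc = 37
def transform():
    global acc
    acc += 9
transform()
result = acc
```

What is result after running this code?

Step 1: acc = 37 globally.
Step 2: transform() modifies global acc: acc += 9 = 46.
Step 3: result = 46

The answer is 46.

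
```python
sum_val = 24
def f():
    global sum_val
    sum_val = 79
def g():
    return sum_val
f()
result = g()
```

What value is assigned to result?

Step 1: sum_val = 24.
Step 2: f() sets global sum_val = 79.
Step 3: g() reads global sum_val = 79. result = 79

The answer is 79.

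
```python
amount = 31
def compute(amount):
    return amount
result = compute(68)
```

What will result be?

Step 1: Global amount = 31.
Step 2: compute(68) takes parameter amount = 68, which shadows the global.
Step 3: result = 68

The answer is 68.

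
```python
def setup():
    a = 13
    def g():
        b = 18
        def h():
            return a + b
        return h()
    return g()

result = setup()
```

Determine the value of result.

Step 1: setup() defines a = 13. g() defines b = 18.
Step 2: h() accesses both from enclosing scopes: a = 13, b = 18.
Step 3: result = 13 + 18 = 31

The answer is 31.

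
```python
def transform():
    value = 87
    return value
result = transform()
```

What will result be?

Step 1: transform() defines value = 87 in its local scope.
Step 2: return value finds the local variable value = 87.
Step 3: result = 87

The answer is 87.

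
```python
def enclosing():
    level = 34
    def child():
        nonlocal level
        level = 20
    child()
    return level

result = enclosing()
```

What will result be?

Step 1: enclosing() sets level = 34.
Step 2: child() uses nonlocal to reassign level = 20.
Step 3: result = 20

The answer is 20.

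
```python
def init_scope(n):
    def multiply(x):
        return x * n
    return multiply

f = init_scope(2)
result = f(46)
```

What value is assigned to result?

Step 1: init_scope(2) returns multiply closure with n = 2.
Step 2: f(46) computes 46 * 2 = 92.
Step 3: result = 92

The answer is 92.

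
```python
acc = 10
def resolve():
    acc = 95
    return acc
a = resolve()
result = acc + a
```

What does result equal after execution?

Step 1: Global acc = 10. resolve() returns local acc = 95.
Step 2: a = 95. Global acc still = 10.
Step 3: result = 10 + 95 = 105

The answer is 105.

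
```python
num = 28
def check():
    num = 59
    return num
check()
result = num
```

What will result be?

Step 1: num = 28 globally.
Step 2: check() creates a LOCAL num = 59 (no global keyword!).
Step 3: The global num is unchanged. result = 28

The answer is 28.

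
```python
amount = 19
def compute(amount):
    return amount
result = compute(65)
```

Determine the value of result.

Step 1: Global amount = 19.
Step 2: compute(65) takes parameter amount = 65, which shadows the global.
Step 3: result = 65

The answer is 65.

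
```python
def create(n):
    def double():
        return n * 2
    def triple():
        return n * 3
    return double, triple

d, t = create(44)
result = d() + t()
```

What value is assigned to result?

Step 1: Both closures capture the same n = 44.
Step 2: d() = 44 * 2 = 88, t() = 44 * 3 = 132.
Step 3: result = 88 + 132 = 220

The answer is 220.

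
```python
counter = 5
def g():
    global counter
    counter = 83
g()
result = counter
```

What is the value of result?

Step 1: counter = 5 globally.
Step 2: g() declares global counter and sets it to 83.
Step 3: After g(), global counter = 83. result = 83

The answer is 83.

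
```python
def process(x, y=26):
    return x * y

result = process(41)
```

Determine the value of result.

Step 1: process(41) uses default y = 26.
Step 2: Returns 41 * 26 = 1066.
Step 3: result = 1066

The answer is 1066.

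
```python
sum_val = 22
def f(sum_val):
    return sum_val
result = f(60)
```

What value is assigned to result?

Step 1: Global sum_val = 22.
Step 2: f(60) takes parameter sum_val = 60, which shadows the global.
Step 3: result = 60

The answer is 60.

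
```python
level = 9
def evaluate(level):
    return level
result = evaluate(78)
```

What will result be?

Step 1: Global level = 9.
Step 2: evaluate(78) takes parameter level = 78, which shadows the global.
Step 3: result = 78

The answer is 78.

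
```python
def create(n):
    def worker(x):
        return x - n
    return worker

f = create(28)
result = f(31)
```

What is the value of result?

Step 1: create(28) creates a closure capturing n = 28.
Step 2: f(31) computes 31 - 28 = 3.
Step 3: result = 3

The answer is 3.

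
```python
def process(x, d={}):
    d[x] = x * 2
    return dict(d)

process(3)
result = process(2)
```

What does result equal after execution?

Step 1: Mutable default dict is shared across calls.
Step 2: First call adds 3: 6. Second call adds 2: 4.
Step 3: result = {3: 6, 2: 4}

The answer is {3: 6, 2: 4}.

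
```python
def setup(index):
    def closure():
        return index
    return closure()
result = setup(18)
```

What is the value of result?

Step 1: setup(18) binds parameter index = 18.
Step 2: closure() looks up index in enclosing scope and finds the parameter index = 18.
Step 3: result = 18

The answer is 18.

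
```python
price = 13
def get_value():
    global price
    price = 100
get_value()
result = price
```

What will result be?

Step 1: price = 13 globally.
Step 2: get_value() declares global price and sets it to 100.
Step 3: After get_value(), global price = 100. result = 100

The answer is 100.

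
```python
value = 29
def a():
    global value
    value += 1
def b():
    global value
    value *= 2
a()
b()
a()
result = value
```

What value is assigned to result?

Step 1: value = 29.
Step 2: a(): value = 29 + 1 = 30.
Step 3: b(): value = 30 * 2 = 60.
Step 4: a(): value = 60 + 1 = 61

The answer is 61.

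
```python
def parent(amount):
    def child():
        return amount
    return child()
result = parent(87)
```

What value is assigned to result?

Step 1: parent(87) binds parameter amount = 87.
Step 2: child() looks up amount in enclosing scope and finds the parameter amount = 87.
Step 3: result = 87

The answer is 87.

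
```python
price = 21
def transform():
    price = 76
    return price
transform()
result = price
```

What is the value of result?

Step 1: Global price = 21.
Step 2: transform() creates local price = 76 (shadow, not modification).
Step 3: After transform() returns, global price is unchanged. result = 21

The answer is 21.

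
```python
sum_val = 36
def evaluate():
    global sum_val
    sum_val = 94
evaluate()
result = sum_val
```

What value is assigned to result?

Step 1: sum_val = 36 globally.
Step 2: evaluate() declares global sum_val and sets it to 94.
Step 3: After evaluate(), global sum_val = 94. result = 94

The answer is 94.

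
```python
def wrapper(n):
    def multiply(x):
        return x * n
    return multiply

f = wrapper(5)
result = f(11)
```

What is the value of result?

Step 1: wrapper(5) returns multiply closure with n = 5.
Step 2: f(11) computes 11 * 5 = 55.
Step 3: result = 55

The answer is 55.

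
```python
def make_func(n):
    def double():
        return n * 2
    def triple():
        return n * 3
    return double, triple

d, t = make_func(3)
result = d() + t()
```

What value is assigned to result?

Step 1: Both closures capture the same n = 3.
Step 2: d() = 3 * 2 = 6, t() = 3 * 3 = 9.
Step 3: result = 6 + 9 = 15

The answer is 15.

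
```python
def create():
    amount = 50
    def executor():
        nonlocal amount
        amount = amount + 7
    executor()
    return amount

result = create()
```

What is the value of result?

Step 1: create() sets amount = 50.
Step 2: executor() uses nonlocal to modify amount in create's scope: amount = 50 + 7 = 57.
Step 3: create() returns the modified amount = 57

The answer is 57.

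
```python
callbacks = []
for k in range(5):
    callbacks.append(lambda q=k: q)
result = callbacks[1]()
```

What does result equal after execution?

Step 1: Default argument q=k captures k's value at each iteration.
Step 2: callbacks[1] captured q = 1 when k was 1.
Step 3: result = 1

The answer is 1.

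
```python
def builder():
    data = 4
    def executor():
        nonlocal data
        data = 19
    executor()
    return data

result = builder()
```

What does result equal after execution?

Step 1: builder() sets data = 4.
Step 2: executor() uses nonlocal to reassign data = 19.
Step 3: result = 19

The answer is 19.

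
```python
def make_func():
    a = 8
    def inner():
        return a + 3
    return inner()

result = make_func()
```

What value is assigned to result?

Step 1: make_func() defines a = 8.
Step 2: inner() reads a = 8 from enclosing scope, returns 8 + 3 = 11.
Step 3: result = 11

The answer is 11.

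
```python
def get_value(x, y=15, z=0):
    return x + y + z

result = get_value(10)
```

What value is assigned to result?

Step 1: get_value(10) uses defaults y = 15, z = 0.
Step 2: Returns 10 + 15 + 0 = 25.
Step 3: result = 25

The answer is 25.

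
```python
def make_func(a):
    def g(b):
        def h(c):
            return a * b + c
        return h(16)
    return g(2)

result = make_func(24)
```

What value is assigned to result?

Step 1: a = 24, b = 2, c = 16.
Step 2: h() computes a * b + c = 24 * 2 + 16 = 64.
Step 3: result = 64

The answer is 64.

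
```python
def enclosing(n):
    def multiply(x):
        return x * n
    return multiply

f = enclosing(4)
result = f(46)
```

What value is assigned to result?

Step 1: enclosing(4) returns multiply closure with n = 4.
Step 2: f(46) computes 46 * 4 = 184.
Step 3: result = 184

The answer is 184.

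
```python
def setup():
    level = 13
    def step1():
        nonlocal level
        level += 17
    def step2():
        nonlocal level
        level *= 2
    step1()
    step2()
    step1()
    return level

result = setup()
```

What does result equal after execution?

Step 1: level = 13.
Step 2: step1(): level = 13 + 17 = 30.
Step 3: step2(): level = 30 * 2 = 60.
Step 4: step1(): level = 60 + 17 = 77. result = 77

The answer is 77.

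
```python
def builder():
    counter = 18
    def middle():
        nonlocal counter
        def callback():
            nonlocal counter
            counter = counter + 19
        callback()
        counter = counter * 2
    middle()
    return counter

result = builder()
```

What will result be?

Step 1: counter = 18.
Step 2: callback() adds 19: counter = 18 + 19 = 37.
Step 3: middle() doubles: counter = 37 * 2 = 74.
Step 4: result = 74

The answer is 74.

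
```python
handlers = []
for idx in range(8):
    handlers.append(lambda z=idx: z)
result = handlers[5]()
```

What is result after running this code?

Step 1: Default argument z=idx captures idx's value at each iteration.
Step 2: handlers[5] captured z = 5 when idx was 5.
Step 3: result = 5

The answer is 5.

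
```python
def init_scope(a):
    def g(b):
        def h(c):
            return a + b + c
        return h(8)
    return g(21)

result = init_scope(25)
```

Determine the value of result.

Step 1: a = 25, b = 21, c = 8 across three nested scopes.
Step 2: h() accesses all three via LEGB rule.
Step 3: result = 25 + 21 + 8 = 54

The answer is 54.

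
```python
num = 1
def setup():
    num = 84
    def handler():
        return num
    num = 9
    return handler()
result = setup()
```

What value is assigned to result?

Step 1: setup() sets num = 84, then later num = 9.
Step 2: handler() is called after num is reassigned to 9. Closures capture variables by reference, not by value.
Step 3: result = 9

The answer is 9.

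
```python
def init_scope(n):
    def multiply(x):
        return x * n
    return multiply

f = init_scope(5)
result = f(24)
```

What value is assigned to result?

Step 1: init_scope(5) returns multiply closure with n = 5.
Step 2: f(24) computes 24 * 5 = 120.
Step 3: result = 120

The answer is 120.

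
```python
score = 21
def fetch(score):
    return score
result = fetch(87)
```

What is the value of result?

Step 1: Global score = 21.
Step 2: fetch(87) takes parameter score = 87, which shadows the global.
Step 3: result = 87

The answer is 87.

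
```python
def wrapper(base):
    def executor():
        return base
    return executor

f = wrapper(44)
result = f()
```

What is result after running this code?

Step 1: wrapper(44) creates closure capturing base = 44.
Step 2: f() returns the captured base = 44.
Step 3: result = 44

The answer is 44.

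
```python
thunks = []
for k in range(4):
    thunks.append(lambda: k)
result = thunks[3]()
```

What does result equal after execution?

Step 1: The loop creates 4 lambdas, all referencing the same variable k.
Step 2: After the loop, k = 3 (final value).
Step 3: thunks[3]() looks up k at call time and finds 3. This is the late binding gotcha. result = 3

The answer is 3.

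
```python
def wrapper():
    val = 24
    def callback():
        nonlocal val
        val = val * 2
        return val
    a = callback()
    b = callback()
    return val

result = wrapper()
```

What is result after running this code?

Step 1: val starts at 24.
Step 2: First callback(): val = 24 * 2 = 48.
Step 3: Second callback(): val = 48 * 2 = 96.
Step 4: result = 96

The answer is 96.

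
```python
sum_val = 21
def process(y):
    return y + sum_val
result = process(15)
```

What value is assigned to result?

Step 1: sum_val = 21 is defined globally.
Step 2: process(15) uses parameter y = 15 and looks up sum_val from global scope = 21.
Step 3: result = 15 + 21 = 36

The answer is 36.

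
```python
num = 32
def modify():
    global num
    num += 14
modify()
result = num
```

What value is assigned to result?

Step 1: num = 32 globally.
Step 2: modify() modifies global num: num += 14 = 46.
Step 3: result = 46

The answer is 46.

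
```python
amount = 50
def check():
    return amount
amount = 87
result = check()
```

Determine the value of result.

Step 1: amount is first set to 50, then reassigned to 87.
Step 2: check() is called after the reassignment, so it looks up the current global amount = 87.
Step 3: result = 87

The answer is 87.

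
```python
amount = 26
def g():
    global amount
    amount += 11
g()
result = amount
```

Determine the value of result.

Step 1: amount = 26 globally.
Step 2: g() modifies global amount: amount += 11 = 37.
Step 3: result = 37

The answer is 37.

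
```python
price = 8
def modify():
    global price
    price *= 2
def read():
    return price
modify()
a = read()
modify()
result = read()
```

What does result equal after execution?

Step 1: price = 8.
Step 2: First modify(): price = 8 * 2 = 16.
Step 3: Second modify(): price = 16 * 2 = 32.
Step 4: read() returns 32

The answer is 32.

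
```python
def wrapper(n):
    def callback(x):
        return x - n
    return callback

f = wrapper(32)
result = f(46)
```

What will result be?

Step 1: wrapper(32) creates a closure capturing n = 32.
Step 2: f(46) computes 46 - 32 = 14.
Step 3: result = 14

The answer is 14.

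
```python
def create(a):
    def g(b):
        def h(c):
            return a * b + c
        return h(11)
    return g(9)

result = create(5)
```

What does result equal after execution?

Step 1: a = 5, b = 9, c = 11.
Step 2: h() computes a * b + c = 5 * 9 + 11 = 56.
Step 3: result = 56

The answer is 56.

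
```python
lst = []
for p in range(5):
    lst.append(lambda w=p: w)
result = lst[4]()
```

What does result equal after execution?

Step 1: Default argument w=p captures p's value at each iteration.
Step 2: lst[4] captured w = 4 when p was 4.
Step 3: result = 4

The answer is 4.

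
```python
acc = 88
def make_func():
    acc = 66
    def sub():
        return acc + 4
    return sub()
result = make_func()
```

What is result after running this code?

Step 1: make_func() shadows global acc with acc = 66.
Step 2: sub() finds acc = 66 in enclosing scope, computes 66 + 4 = 70.
Step 3: result = 70

The answer is 70.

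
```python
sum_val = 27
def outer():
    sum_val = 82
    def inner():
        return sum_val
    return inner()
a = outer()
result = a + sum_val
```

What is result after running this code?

Step 1: outer() has local sum_val = 82. inner() reads from enclosing.
Step 2: outer() returns 82. Global sum_val = 27 unchanged.
Step 3: result = 82 + 27 = 109

The answer is 109.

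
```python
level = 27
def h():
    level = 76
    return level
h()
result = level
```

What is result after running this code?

Step 1: Global level = 27.
Step 2: h() creates local level = 76 (shadow, not modification).
Step 3: After h() returns, global level is unchanged. result = 27

The answer is 27.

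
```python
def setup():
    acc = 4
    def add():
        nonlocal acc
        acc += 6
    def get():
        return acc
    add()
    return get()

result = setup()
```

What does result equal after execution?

Step 1: acc = 4. add() modifies it via nonlocal, get() reads it.
Step 2: add() makes acc = 4 + 6 = 10.
Step 3: get() returns 10. result = 10

The answer is 10.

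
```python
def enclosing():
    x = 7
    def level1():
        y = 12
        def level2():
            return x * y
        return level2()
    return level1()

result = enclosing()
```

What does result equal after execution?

Step 1: x = 7 in enclosing. y = 12 in level1.
Step 2: level2() reads x = 7 and y = 12 from enclosing scopes.
Step 3: result = 7 * 12 = 84

The answer is 84.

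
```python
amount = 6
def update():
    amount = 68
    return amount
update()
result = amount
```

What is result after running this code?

Step 1: Global amount = 6.
Step 2: update() creates local amount = 68 (shadow, not modification).
Step 3: After update() returns, global amount is unchanged. result = 6

The answer is 6.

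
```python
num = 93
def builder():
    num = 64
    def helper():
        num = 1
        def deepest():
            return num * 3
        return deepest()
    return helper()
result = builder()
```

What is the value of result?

Step 1: deepest() looks up num through LEGB: not local, finds num = 1 in enclosing helper().
Step 2: Returns 1 * 3 = 3.
Step 3: result = 3

The answer is 3.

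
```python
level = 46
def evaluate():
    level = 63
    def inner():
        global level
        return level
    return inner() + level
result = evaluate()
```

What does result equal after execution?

Step 1: Global level = 46. evaluate() shadows with local level = 63.
Step 2: inner() uses global keyword, so inner() returns global level = 46.
Step 3: evaluate() returns 46 + 63 = 109

The answer is 109.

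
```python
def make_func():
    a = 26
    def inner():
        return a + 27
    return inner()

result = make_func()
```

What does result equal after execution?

Step 1: make_func() defines a = 26.
Step 2: inner() reads a = 26 from enclosing scope, returns 26 + 27 = 53.
Step 3: result = 53

The answer is 53.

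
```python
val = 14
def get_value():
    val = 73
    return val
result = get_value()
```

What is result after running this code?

Step 1: Global val = 14.
Step 2: get_value() creates local val = 73, shadowing the global.
Step 3: Returns local val = 73. result = 73

The answer is 73.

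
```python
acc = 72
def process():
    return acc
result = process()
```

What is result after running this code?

Step 1: acc = 72 is defined in the global scope.
Step 2: process() looks up acc. No local acc exists, so Python checks the global scope via LEGB rule and finds acc = 72.
Step 3: result = 72

The answer is 72.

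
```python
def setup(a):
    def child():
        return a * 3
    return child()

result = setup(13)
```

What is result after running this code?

Step 1: setup(13) binds parameter a = 13.
Step 2: child() accesses a = 13 from enclosing scope.
Step 3: result = 13 * 3 = 39

The answer is 39.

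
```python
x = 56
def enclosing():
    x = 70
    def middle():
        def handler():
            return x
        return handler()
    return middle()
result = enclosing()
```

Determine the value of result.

Step 1: enclosing() defines x = 70. middle() and handler() have no local x.
Step 2: handler() checks local (none), enclosing middle() (none), enclosing enclosing() and finds x = 70.
Step 3: result = 70

The answer is 70.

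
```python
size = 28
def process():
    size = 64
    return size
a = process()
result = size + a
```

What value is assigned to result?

Step 1: Global size = 28. process() returns local size = 64.
Step 2: a = 64. Global size still = 28.
Step 3: result = 28 + 64 = 92

The answer is 92.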